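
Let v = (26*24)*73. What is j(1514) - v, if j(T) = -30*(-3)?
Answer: -45462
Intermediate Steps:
v = 45552 (v = 624*73 = 45552)
j(T) = 90
j(1514) - v = 90 - 1*45552 = 90 - 45552 = -45462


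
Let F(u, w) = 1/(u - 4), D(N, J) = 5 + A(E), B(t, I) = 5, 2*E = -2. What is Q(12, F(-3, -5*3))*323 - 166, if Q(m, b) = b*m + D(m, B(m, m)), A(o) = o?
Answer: 4006/7 ≈ 572.29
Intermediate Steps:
E = -1 (E = (½)*(-2) = -1)
D(N, J) = 4 (D(N, J) = 5 - 1 = 4)
F(u, w) = 1/(-4 + u)
Q(m, b) = 4 + b*m (Q(m, b) = b*m + 4 = 4 + b*m)
Q(12, F(-3, -5*3))*323 - 166 = (4 + 12/(-4 - 3))*323 - 166 = (4 + 12/(-7))*323 - 166 = (4 - ⅐*12)*323 - 166 = (4 - 12/7)*323 - 166 = (16/7)*323 - 166 = 5168/7 - 166 = 4006/7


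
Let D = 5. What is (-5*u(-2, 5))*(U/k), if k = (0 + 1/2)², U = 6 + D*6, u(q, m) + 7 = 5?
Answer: 1440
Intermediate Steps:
u(q, m) = -2 (u(q, m) = -7 + 5 = -2)
U = 36 (U = 6 + 5*6 = 6 + 30 = 36)
k = ¼ (k = (0 + ½)² = (½)² = ¼ ≈ 0.25000)
(-5*u(-2, 5))*(U/k) = (-5*(-2))*(36/(¼)) = 10*(36*4) = 10*144 = 1440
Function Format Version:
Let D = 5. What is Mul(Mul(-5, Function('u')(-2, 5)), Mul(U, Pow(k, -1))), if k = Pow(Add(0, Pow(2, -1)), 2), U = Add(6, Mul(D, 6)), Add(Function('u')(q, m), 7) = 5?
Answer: 1440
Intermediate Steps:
Function('u')(q, m) = -2 (Function('u')(q, m) = Add(-7, 5) = -2)
U = 36 (U = Add(6, Mul(5, 6)) = Add(6, 30) = 36)
k = Rational(1, 4) (k = Pow(Add(0, Rational(1, 2)), 2) = Pow(Rational(1, 2), 2) = Rational(1, 4) ≈ 0.25000)
Mul(Mul(-5, Function('u')(-2, 5)), Mul(U, Pow(k, -1))) = Mul(Mul(-5, -2), Mul(36, Pow(Rational(1, 4), -1))) = Mul(10, Mul(36, 4)) = Mul(10, 144) = 1440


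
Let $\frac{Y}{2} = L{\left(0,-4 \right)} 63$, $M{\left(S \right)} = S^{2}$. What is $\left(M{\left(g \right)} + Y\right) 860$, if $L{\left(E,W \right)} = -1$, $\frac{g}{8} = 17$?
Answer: $15798200$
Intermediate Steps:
$g = 136$ ($g = 8 \cdot 17 = 136$)
$Y = -126$ ($Y = 2 \left(\left(-1\right) 63\right) = 2 \left(-63\right) = -126$)
$\left(M{\left(g \right)} + Y\right) 860 = \left(136^{2} - 126\right) 860 = \left(18496 - 126\right) 860 = 18370 \cdot 860 = 15798200$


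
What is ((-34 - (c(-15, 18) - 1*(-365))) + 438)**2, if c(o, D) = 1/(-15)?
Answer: 343396/225 ≈ 1526.2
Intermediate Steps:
c(o, D) = -1/15
((-34 - (c(-15, 18) - 1*(-365))) + 438)**2 = ((-34 - (-1/15 - 1*(-365))) + 438)**2 = ((-34 - (-1/15 + 365)) + 438)**2 = ((-34 - 1*5474/15) + 438)**2 = ((-34 - 5474/15) + 438)**2 = (-5984/15 + 438)**2 = (586/15)**2 = 343396/225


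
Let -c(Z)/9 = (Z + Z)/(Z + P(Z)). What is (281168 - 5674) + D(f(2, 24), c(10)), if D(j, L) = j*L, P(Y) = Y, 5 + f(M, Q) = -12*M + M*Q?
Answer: 275323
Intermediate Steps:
f(M, Q) = -5 - 12*M + M*Q (f(M, Q) = -5 + (-12*M + M*Q) = -5 - 12*M + M*Q)
c(Z) = -9 (c(Z) = -9*(Z + Z)/(Z + Z) = -9*2*Z/(2*Z) = -9*2*Z*1/(2*Z) = -9*1 = -9)
D(j, L) = L*j
(281168 - 5674) + D(f(2, 24), c(10)) = (281168 - 5674) - 9*(-5 - 12*2 + 2*24) = 275494 - 9*(-5 - 24 + 48) = 275494 - 9*19 = 275494 - 171 = 275323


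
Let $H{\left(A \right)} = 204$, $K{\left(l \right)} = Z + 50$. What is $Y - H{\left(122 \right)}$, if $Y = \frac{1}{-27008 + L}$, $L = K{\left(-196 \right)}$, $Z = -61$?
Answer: $- \frac{5511877}{27019} \approx -204.0$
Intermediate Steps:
$K{\left(l \right)} = -11$ ($K{\left(l \right)} = -61 + 50 = -11$)
$L = -11$
$Y = - \frac{1}{27019}$ ($Y = \frac{1}{-27008 - 11} = \frac{1}{-27019} = - \frac{1}{27019} \approx -3.7011 \cdot 10^{-5}$)
$Y - H{\left(122 \right)} = - \frac{1}{27019} - 204 = - \frac{5511877}{27019}$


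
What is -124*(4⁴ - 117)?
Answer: -17236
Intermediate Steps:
-124*(4⁴ - 117) = -124*(256 - 117) = -124*139 = -17236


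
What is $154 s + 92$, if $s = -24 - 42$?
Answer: $-10072$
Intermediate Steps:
$s = -66$ ($s = -24 - 42 = -66$)
$154 s + 92 = 154 \left(-66\right) + 92 = -10164 + 92 = -10072$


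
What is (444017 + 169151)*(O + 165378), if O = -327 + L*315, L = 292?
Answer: 157603184208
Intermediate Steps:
O = 91653 (O = -327 + 292*315 = -327 + 91980 = 91653)
(444017 + 169151)*(O + 165378) = (444017 + 169151)*(91653 + 165378) = 613168*257031 = 157603184208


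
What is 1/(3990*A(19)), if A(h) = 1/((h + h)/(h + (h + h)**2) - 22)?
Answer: -282/51205 ≈ -0.0055073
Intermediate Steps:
A(h) = 1/(-22 + 2*h/(h + 4*h**2)) (A(h) = 1/((2*h)/(h + (2*h)**2) - 22) = 1/((2*h)/(h + 4*h**2) - 22) = 1/(2*h/(h + 4*h**2) - 22) = 1/(-22 + 2*h/(h + 4*h**2)))
1/(3990*A(19)) = 1/(3990*((-1 - 4*19)/(4*(5 + 22*19)))) = 1/(3990*((-1 - 76)/(4*(5 + 418)))) = 1/(3990*((1/4)*(-77)/423)) = 1/(3990*((1/4)*(1/423)*(-77))) = 1/(3990*(-77/1692)) = 1/(-51205/282) = -282/51205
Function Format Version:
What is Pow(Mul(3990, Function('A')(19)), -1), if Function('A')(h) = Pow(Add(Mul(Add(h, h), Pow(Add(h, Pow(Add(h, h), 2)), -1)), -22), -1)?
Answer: Rational(-282, 51205) ≈ -0.0055073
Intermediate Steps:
Function('A')(h) = Pow(Add(-22, Mul(2, h, Pow(Add(h, Mul(4, Pow(h, 2))), -1))), -1) (Function('A')(h) = Pow(Add(Mul(Mul(2, h), Pow(Add(h, Pow(Mul(2, h), 2)), -1)), -22), -1) = Pow(Add(Mul(Mul(2, h), Pow(Add(h, Mul(4, Pow(h, 2))), -1)), -22), -1) = Pow(Add(Mul(2, h, Pow(Add(h, Mul(4, Pow(h, 2))), -1)), -22), -1) = Pow(Add(-22, Mul(2, h, Pow(Add(h, Mul(4, Pow(h, 2))), -1))), -1))
Pow(Mul(3990, Function('A')(19)), -1) = Pow(Mul(3990, Mul(Rational(1, 4), Pow(Add(5, Mul(22, 19)), -1), Add(-1, Mul(-4, 19)))), -1) = Pow(Mul(3990, Mul(Rational(1, 4), Pow(Add(5, 418), -1), Add(-1, -76))), -1) = Pow(Mul(3990, Mul(Rational(1, 4), Pow(423, -1), -77)), -1) = Pow(Mul(3990, Mul(Rational(1, 4), Rational(1, 423), -77)), -1) = Pow(Mul(3990, Rational(-77, 1692)), -1) = Pow(Rational(-51205, 282), -1) = Rational(-282, 51205)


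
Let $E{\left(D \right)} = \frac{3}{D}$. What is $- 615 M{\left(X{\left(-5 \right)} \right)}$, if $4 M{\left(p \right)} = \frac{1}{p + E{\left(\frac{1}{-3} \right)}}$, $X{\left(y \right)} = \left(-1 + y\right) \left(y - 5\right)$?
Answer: $- \frac{205}{68} \approx -3.0147$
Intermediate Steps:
$X{\left(y \right)} = \left(-1 + y\right) \left(-5 + y\right)$
$M{\left(p \right)} = \frac{1}{4 \left(-9 + p\right)}$ ($M{\left(p \right)} = \frac{1}{4 \left(p + \frac{3}{\frac{1}{-3}}\right)} = \frac{1}{4 \left(p + \frac{3}{- \frac{1}{3}}\right)} = \frac{1}{4 \left(p + 3 \left(-3\right)\right)} = \frac{1}{4 \left(p - 9\right)} = \frac{1}{4 \left(-9 + p\right)}$)
$- 615 M{\left(X{\left(-5 \right)} \right)} = - 615 \frac{1}{4 \left(-9 + \left(5 + \left(-5\right)^{2} - -30\right)\right)} = - 615 \frac{1}{4 \left(-9 + \left(5 + 25 + 30\right)\right)} = - 615 \frac{1}{4 \left(-9 + 60\right)} = - 615 \frac{1}{4 \cdot 51} = - 615 \cdot \frac{1}{4} \cdot \frac{1}{51} = \left(-615\right) \frac{1}{204} = - \frac{205}{68}$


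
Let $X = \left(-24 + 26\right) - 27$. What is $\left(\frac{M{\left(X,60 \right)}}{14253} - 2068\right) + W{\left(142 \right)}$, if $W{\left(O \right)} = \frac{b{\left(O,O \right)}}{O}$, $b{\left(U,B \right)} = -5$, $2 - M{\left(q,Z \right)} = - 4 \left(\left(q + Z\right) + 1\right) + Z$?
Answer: $- \frac{4185538021}{2023926} \approx -2068.0$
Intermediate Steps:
$X = -25$ ($X = 2 - 27 = -25$)
$M{\left(q,Z \right)} = 6 + 3 Z + 4 q$ ($M{\left(q,Z \right)} = 2 - \left(- 4 \left(\left(q + Z\right) + 1\right) + Z\right) = 2 - \left(- 4 \left(\left(Z + q\right) + 1\right) + Z\right) = 2 - \left(- 4 \left(1 + Z + q\right) + Z\right) = 2 - \left(\left(-4 - 4 Z - 4 q\right) + Z\right) = 2 - \left(-4 - 4 q - 3 Z\right) = 2 + \left(4 + 3 Z + 4 q\right) = 6 + 3 Z + 4 q$)
$W{\left(O \right)} = - \frac{5}{O}$
$\left(\frac{M{\left(X,60 \right)}}{14253} - 2068\right) + W{\left(142 \right)} = \left(\frac{6 + 3 \cdot 60 + 4 \left(-25\right)}{14253} - 2068\right) - \frac{5}{142} = \left(\left(6 + 180 - 100\right) \frac{1}{14253} - 2068\right) - \frac{5}{142} = \left(86 \cdot \frac{1}{14253} - 2068\right) - \frac{5}{142} = \left(\frac{86}{14253} - 2068\right) - \frac{5}{142} = - \frac{29475118}{14253} - \frac{5}{142} = - \frac{4185538021}{2023926}$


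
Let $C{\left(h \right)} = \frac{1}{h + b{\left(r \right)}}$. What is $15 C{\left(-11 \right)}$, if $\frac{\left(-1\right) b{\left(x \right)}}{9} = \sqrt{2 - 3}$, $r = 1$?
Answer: $- \frac{165}{202} + \frac{135 i}{202} \approx -0.81683 + 0.66832 i$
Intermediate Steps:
$b{\left(x \right)} = - 9 i$ ($b{\left(x \right)} = - 9 \sqrt{2 - 3} = - 9 \sqrt{-1} = - 9 i$)
$C{\left(h \right)} = \frac{1}{h - 9 i}$
$15 C{\left(-11 \right)} = \frac{15}{-11 - 9 i} = 15 \frac{-11 + 9 i}{202} = \frac{15 \left(-11 + 9 i\right)}{202}$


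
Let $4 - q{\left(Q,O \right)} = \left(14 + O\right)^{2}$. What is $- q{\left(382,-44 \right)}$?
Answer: $896$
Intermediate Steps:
$q{\left(Q,O \right)} = 4 - \left(14 + O\right)^{2}$
$- q{\left(382,-44 \right)} = - (4 - \left(14 - 44\right)^{2}) = - (4 - \left(-30\right)^{2}) = - (4 - 900) = \left(-1\right) \left(-896\right) = 896$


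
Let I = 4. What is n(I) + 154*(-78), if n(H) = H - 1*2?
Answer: -12010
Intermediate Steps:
n(H) = -2 + H (n(H) = H - 2 = -2 + H)
n(I) + 154*(-78) = (-2 + 4) + 154*(-78) = 2 - 12012 = -12010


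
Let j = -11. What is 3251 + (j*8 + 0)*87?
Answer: -4405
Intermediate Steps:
3251 + (j*8 + 0)*87 = 3251 + (-11*8 + 0)*87 = 3251 + (-88 + 0)*87 = 3251 - 88*87 = 3251 - 7656 = -4405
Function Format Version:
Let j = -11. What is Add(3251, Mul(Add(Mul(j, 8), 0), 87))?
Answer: -4405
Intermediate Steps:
Add(3251, Mul(Add(Mul(j, 8), 0), 87)) = Add(3251, Mul(Add(Mul(-11, 8), 0), 87)) = Add(3251, Mul(Add(-88, 0), 87)) = Add(3251, Mul(-88, 87)) = Add(3251, -7656) = -4405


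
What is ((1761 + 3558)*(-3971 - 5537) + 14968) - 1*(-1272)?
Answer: -50556812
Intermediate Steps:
((1761 + 3558)*(-3971 - 5537) + 14968) - 1*(-1272) = (5319*(-9508) + 14968) + 1272 = (-50573052 + 14968) + 1272 = -50558084 + 1272 = -50556812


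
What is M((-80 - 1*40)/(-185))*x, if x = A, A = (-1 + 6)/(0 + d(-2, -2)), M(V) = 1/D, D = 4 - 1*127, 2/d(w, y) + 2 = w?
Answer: 10/123 ≈ 0.081301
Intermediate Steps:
d(w, y) = 2/(-2 + w)
D = -123 (D = 4 - 127 = -123)
M(V) = -1/123 (M(V) = 1/(-123) = -1/123)
A = -10 (A = (-1 + 6)/(0 + 2/(-2 - 2)) = 5/(0 + 2/(-4)) = 5/(0 + 2*(-1/4)) = 5/(0 - 1/2) = 5/(-1/2) = 5*(-2) = -10)
x = -10
M((-80 - 1*40)/(-185))*x = -1/123*(-10) = 10/123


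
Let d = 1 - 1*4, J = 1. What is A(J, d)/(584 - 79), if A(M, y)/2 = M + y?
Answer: -4/505 ≈ -0.0079208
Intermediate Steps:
d = -3 (d = 1 - 4 = -3)
A(M, y) = 2*M + 2*y (A(M, y) = 2*(M + y) = 2*M + 2*y)
A(J, d)/(584 - 79) = (2*1 + 2*(-3))/(584 - 79) = (2 - 6)/505 = -4*1/505 = -4/505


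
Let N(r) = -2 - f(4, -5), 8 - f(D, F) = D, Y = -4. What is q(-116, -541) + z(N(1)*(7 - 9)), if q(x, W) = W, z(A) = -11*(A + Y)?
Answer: -629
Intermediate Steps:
f(D, F) = 8 - D
N(r) = -6 (N(r) = -2 - (8 - 1*4) = -2 - (8 - 4) = -2 - 1*4 = -2 - 4 = -6)
z(A) = 44 - 11*A (z(A) = -11*(A - 4) = -11*(-4 + A) = 44 - 11*A)
q(-116, -541) + z(N(1)*(7 - 9)) = -541 + (44 - (-66)*(7 - 9)) = -541 + (44 - (-66)*(-2)) = -541 + (44 - 11*12) = -541 + (44 - 132) = -541 - 88 = -629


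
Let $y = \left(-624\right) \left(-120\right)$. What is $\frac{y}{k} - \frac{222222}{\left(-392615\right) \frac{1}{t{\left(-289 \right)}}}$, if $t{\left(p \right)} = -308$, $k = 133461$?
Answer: $- \frac{1011695094904}{5822087835} \approx -173.77$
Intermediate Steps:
$y = 74880$
$\frac{y}{k} - \frac{222222}{\left(-392615\right) \frac{1}{t{\left(-289 \right)}}} = \frac{74880}{133461} - \frac{222222}{\left(-392615\right) \frac{1}{-308}} = 74880 \cdot \frac{1}{133461} - \frac{222222}{\left(-392615\right) \left(- \frac{1}{308}\right)} = \frac{8320}{14829} - \frac{222222}{\frac{392615}{308}} = \frac{8320}{14829} - \frac{68444376}{392615} = - \frac{1011695094904}{5822087835}$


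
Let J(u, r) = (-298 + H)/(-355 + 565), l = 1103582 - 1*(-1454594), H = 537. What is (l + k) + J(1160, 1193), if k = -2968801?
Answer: -86231011/210 ≈ -4.1062e+5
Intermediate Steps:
l = 2558176 (l = 1103582 + 1454594 = 2558176)
J(u, r) = 239/210 (J(u, r) = (-298 + 537)/(-355 + 565) = 239/210)
(l + k) + J(1160, 1193) = (2558176 - 2968801) + 239/210 = -410625 + 239/210 = -86231011/210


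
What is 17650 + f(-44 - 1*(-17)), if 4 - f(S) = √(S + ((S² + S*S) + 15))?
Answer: 17654 - √1446 ≈ 17616.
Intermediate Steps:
f(S) = 4 - √(15 + S + 2*S²) (f(S) = 4 - √(S + ((S² + S*S) + 15)) = 4 - √(S + ((S² + S²) + 15)) = 4 - √(S + (2*S² + 15)) = 4 - √(S + (15 + 2*S²)) = 4 - √(15 + S + 2*S²))
17650 + f(-44 - 1*(-17)) = 17650 + (4 - √(15 + (-44 - 1*(-17)) + 2*(-44 - 1*(-17))²)) = 17650 + (4 - √(15 + (-44 + 17) + 2*(-44 + 17)²)) = 17650 + (4 - √(15 - 27 + 2*(-27)²)) = 17650 + (4 - √(15 - 27 + 2*729)) = 17650 + (4 - √(15 - 27 + 1458)) = 17650 + (4 - √1446) = 17654 - √1446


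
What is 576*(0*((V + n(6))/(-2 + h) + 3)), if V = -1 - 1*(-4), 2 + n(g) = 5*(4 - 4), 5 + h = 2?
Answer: 0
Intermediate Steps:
h = -3 (h = -5 + 2 = -3)
n(g) = -2 (n(g) = -2 + 5*(4 - 4) = -2 + 5*0 = -2 + 0 = -2)
V = 3 (V = -1 + 4 = 3)
576*(0*((V + n(6))/(-2 + h) + 3)) = 576*(0*((3 - 2)/(-2 - 3) + 3)) = 576*(0*(1/(-5) + 3)) = 576*(0*(1*(-⅕) + 3)) = 576*(0*(-⅕ + 3)) = 576*(0*(14/5)) = 576*0 = 0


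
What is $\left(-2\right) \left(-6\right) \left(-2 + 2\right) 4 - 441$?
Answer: $-441$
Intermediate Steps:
$\left(-2\right) \left(-6\right) \left(-2 + 2\right) 4 - 441 = 12 \cdot 0 \cdot 4 - 441 = 12 \cdot 0 - 441 = 0 - 441 = -441$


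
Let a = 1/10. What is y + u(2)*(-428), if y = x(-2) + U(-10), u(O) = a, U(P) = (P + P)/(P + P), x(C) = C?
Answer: -219/5 ≈ -43.800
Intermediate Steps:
U(P) = 1 (U(P) = (2*P)/((2*P)) = (2*P)*(1/(2*P)) = 1)
a = ⅒ ≈ 0.10000
u(O) = ⅒
y = -1 (y = -2 + 1 = -1)
y + u(2)*(-428) = -1 + (⅒)*(-428) = -1 - 214/5 = -219/5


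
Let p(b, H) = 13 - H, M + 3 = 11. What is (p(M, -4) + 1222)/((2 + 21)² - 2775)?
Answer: -1239/2246 ≈ -0.55165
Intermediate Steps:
M = 8 (M = -3 + 11 = 8)
(p(M, -4) + 1222)/((2 + 21)² - 2775) = ((13 - 1*(-4)) + 1222)/((2 + 21)² - 2775) = ((13 + 4) + 1222)/(23² - 2775) = (17 + 1222)/(529 - 2775) = 1239/(-2246) = 1239*(-1/2246) = -1239/2246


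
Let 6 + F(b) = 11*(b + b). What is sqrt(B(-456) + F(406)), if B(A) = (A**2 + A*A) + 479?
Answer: 3*sqrt(47253) ≈ 652.13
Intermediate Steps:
B(A) = 479 + 2*A**2 (B(A) = (A**2 + A**2) + 479 = 2*A**2 + 479 = 479 + 2*A**2)
F(b) = -6 + 22*b (F(b) = -6 + 11*(b + b) = -6 + 11*(2*b) = -6 + 22*b)
sqrt(B(-456) + F(406)) = sqrt((479 + 2*(-456)**2) + (-6 + 22*406)) = sqrt((479 + 2*207936) + (-6 + 8932)) = sqrt((479 + 415872) + 8926) = sqrt(416351 + 8926) = sqrt(425277) = 3*sqrt(47253)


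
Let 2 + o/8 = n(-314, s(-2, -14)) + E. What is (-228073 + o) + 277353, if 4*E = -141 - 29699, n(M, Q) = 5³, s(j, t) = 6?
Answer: -9416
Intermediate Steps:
n(M, Q) = 125
E = -7460 (E = (-141 - 29699)/4 = (¼)*(-29840) = -7460)
o = -58696 (o = -16 + 8*(125 - 7460) = -16 + 8*(-7335) = -16 - 58680 = -58696)
(-228073 + o) + 277353 = (-228073 - 58696) + 277353 = -286769 + 277353 = -9416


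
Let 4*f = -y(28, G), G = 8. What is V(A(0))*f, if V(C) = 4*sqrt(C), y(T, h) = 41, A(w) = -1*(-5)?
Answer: -41*sqrt(5) ≈ -91.679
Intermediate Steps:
A(w) = 5
f = -41/4 (f = (-1*41)/4 = (1/4)*(-41) = -41/4 ≈ -10.250)
V(A(0))*f = (4*sqrt(5))*(-41/4) = -41*sqrt(5)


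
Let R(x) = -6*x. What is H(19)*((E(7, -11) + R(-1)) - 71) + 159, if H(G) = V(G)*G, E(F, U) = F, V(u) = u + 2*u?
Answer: -62655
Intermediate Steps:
V(u) = 3*u
H(G) = 3*G² (H(G) = (3*G)*G = 3*G²)
H(19)*((E(7, -11) + R(-1)) - 71) + 159 = (3*19²)*((7 - 6*(-1)) - 71) + 159 = (3*361)*((7 + 6) - 71) + 159 = 1083*(13 - 71) + 159 = 1083*(-58) + 159 = -62814 + 159 = -62655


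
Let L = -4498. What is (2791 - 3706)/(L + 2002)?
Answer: 305/832 ≈ 0.36659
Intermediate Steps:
(2791 - 3706)/(L + 2002) = (2791 - 3706)/(-4498 + 2002) = -915/(-2496) = -915*(-1/2496) = 305/832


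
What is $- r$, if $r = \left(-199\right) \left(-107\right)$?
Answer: $-21293$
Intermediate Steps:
$r = 21293$
$- r = \left(-1\right) 21293 = -21293$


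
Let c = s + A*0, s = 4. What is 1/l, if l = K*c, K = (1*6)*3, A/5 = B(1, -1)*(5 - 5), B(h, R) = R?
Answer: 1/72 ≈ 0.013889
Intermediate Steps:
A = 0 (A = 5*(-(5 - 5)) = 5*(-1*0) = 5*0 = 0)
K = 18 (K = 6*3 = 18)
c = 4 (c = 4 + 0*0 = 4 + 0 = 4)
l = 72 (l = 18*4 = 72)
1/l = 1/72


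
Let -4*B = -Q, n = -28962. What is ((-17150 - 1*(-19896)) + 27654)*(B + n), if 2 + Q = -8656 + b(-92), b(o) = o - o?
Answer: -946245600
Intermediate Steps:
b(o) = 0
Q = -8658 (Q = -2 + (-8656 + 0) = -2 - 8656 = -8658)
B = -4329/2 (B = -(-1)*(-8658)/4 = -¼*8658 = -4329/2 ≈ -2164.5)
((-17150 - 1*(-19896)) + 27654)*(B + n) = ((-17150 - 1*(-19896)) + 27654)*(-4329/2 - 28962) = ((-17150 + 19896) + 27654)*(-62253/2) = (2746 + 27654)*(-62253/2) = 30400*(-62253/2) = -946245600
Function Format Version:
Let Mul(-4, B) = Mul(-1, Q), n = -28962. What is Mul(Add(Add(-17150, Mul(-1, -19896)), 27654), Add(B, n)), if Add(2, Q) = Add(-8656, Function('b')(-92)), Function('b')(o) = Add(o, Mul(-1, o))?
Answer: -946245600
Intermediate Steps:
Function('b')(o) = 0
Q = -8658 (Q = Add(-2, Add(-8656, 0)) = Add(-2, -8656) = -8658)
B = Rational(-4329, 2) (B = Mul(Rational(-1, 4), Mul(-1, -8658)) = Mul(Rational(-1, 4), 8658) = Rational(-4329, 2) ≈ -2164.5)
Mul(Add(Add(-17150, Mul(-1, -19896)), 27654), Add(B, n)) = Mul(Add(Add(-17150, Mul(-1, -19896)), 27654), Add(Rational(-4329, 2), -28962)) = Mul(Add(Add(-17150, 19896), 27654), Rational(-62253, 2)) = Mul(Add(2746, 27654), Rational(-62253, 2)) = Mul(30400, Rational(-62253, 2)) = -946245600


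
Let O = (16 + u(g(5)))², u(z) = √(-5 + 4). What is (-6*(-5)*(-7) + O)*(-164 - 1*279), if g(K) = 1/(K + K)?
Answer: -19935 - 14176*I ≈ -19935.0 - 14176.0*I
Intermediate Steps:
g(K) = 1/(2*K)
u(z) = I (u(z) = √(-1) = I)
O = (16 + I)² ≈ 255.0 + 32.0*I
(-6*(-5)*(-7) + O)*(-164 - 1*279) = (-6*(-5)*(-7) + (16 + I)²)*(-164 - 1*279) = (30*(-7) + (16 + I)²)*(-164 - 279) = (-210 + (16 + I)²)*(-443) = 93030 - 443*(16 + I)²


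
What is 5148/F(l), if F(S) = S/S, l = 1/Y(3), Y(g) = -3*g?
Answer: 5148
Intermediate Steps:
l = -⅑ (l = 1/(-3*3) = 1/(-9) = -⅑ ≈ -0.11111)
F(S) = 1
5148/F(l) = 5148/1 = 5148*1 = 5148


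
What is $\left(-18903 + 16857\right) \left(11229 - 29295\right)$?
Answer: $36963036$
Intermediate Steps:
$\left(-18903 + 16857\right) \left(11229 - 29295\right) = \left(-2046\right) \left(-18066\right) = 36963036$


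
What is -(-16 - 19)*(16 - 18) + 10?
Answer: -60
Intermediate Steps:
-(-16 - 19)*(16 - 18) + 10 = -(-35)*(-2) + 10 = -1*70 + 10 = -70 + 10 = -60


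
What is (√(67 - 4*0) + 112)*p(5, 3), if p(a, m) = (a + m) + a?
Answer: 1456 + 13*√67 ≈ 1562.4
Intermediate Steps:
p(a, m) = m + 2*a
(√(67 - 4*0) + 112)*p(5, 3) = (√(67 - 4*0) + 112)*(3 + 2*5) = (√(67 + 0) + 112)*(3 + 10) = (√67 + 112)*13 = (112 + √67)*13 = 1456 + 13*√67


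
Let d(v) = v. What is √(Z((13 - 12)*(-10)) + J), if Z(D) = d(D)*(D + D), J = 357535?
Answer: √357735 ≈ 598.11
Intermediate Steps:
Z(D) = 2*D² (Z(D) = D*(D + D) = D*(2*D) = 2*D²)
√(Z((13 - 12)*(-10)) + J) = √(2*((13 - 12)*(-10))² + 357535) = √(2*(1*(-10))² + 357535) = √(2*(-10)² + 357535) = √(2*100 + 357535) = √(200 + 357535) = √357735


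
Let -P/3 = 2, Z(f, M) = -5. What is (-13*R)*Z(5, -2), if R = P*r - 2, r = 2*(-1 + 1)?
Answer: -130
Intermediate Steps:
r = 0 (r = 2*0 = 0)
P = -6 (P = -3*2 = -6)
R = -2 (R = -6*0 - 2 = 0 - 2 = -2)
(-13*R)*Z(5, -2) = -13*(-2)*(-5) = 26*(-5) = -130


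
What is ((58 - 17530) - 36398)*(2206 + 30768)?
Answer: -1776309380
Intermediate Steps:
((58 - 17530) - 36398)*(2206 + 30768) = (-17472 - 36398)*32974 = -53870*32974 = -1776309380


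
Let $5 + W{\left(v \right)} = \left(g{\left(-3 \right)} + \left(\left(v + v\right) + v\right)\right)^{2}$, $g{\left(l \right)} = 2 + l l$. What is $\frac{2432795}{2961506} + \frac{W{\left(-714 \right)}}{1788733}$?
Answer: $\frac{17800281439671}{5297343511898} \approx 3.3602$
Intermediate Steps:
$g{\left(l \right)} = 2 + l^{2}$
$W{\left(v \right)} = -5 + \left(11 + 3 v\right)^{2}$ ($W{\left(v \right)} = -5 + \left(\left(2 + \left(-3\right)^{2}\right) + \left(\left(v + v\right) + v\right)\right)^{2} = -5 + \left(\left(2 + 9\right) + \left(2 v + v\right)\right)^{2} = -5 + \left(11 + 3 v\right)^{2}$)
$\frac{2432795}{2961506} + \frac{W{\left(-714 \right)}}{1788733} = \frac{2432795}{2961506} + \frac{-5 + \left(11 + 3 \left(-714\right)\right)^{2}}{1788733} = 2432795 \cdot \frac{1}{2961506} + \left(-5 + \left(11 - 2142\right)^{2}\right) \frac{1}{1788733} = \frac{2432795}{2961506} + \left(-5 + \left(-2131\right)^{2}\right) \frac{1}{1788733} = \frac{2432795}{2961506} + \left(-5 + 4541161\right) \frac{1}{1788733} = \frac{2432795}{2961506} + 4541156 \cdot \frac{1}{1788733} = \frac{2432795}{2961506} + \frac{4541156}{1788733} = \frac{17800281439671}{5297343511898}$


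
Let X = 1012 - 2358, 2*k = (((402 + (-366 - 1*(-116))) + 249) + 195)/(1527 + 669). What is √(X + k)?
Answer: I*√180286598/366 ≈ 36.686*I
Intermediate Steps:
k = 149/1098 (k = ((((402 + (-366 - 1*(-116))) + 249) + 195)/(1527 + 669))/2 = ((((402 + (-366 + 116)) + 249) + 195)/2196)/2 = ((((402 - 250) + 249) + 195)*(1/2196))/2 = (((152 + 249) + 195)*(1/2196))/2 = ((401 + 195)*(1/2196))/2 = (596*(1/2196))/2 = (½)*(149/549) = 149/1098 ≈ 0.13570)
X = -1346
√(X + k) = √(-1346 + 149/1098) = √(-1477759/1098) = I*√180286598/366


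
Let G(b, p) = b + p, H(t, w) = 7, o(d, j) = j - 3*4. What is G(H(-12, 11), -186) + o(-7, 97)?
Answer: -94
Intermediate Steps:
o(d, j) = -12 + j (o(d, j) = j - 12 = -12 + j)
G(H(-12, 11), -186) + o(-7, 97) = (7 - 186) + (-12 + 97) = -179 + 85 = -94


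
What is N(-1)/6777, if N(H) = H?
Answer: -1/6777 ≈ -0.00014756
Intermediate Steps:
N(-1)/6777 = -1/6777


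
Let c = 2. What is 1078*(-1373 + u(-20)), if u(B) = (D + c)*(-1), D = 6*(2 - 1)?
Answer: -1488718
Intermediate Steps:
D = 6 (D = 6*1 = 6)
u(B) = -8 (u(B) = (6 + 2)*(-1) = 8*(-1) = -8)
1078*(-1373 + u(-20)) = 1078*(-1373 - 8) = 1078*(-1381) = -1488718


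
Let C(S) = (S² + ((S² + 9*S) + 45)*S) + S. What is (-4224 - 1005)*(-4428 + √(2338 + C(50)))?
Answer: 23154012 - 172557*√142 ≈ 2.1098e+7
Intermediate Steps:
C(S) = S + S² + S*(45 + S² + 9*S) (C(S) = (S² + (45 + S² + 9*S)*S) + S = (S² + S*(45 + S² + 9*S)) + S = S + S² + S*(45 + S² + 9*S))
(-4224 - 1005)*(-4428 + √(2338 + C(50))) = (-4224 - 1005)*(-4428 + √(2338 + 50*(46 + 50² + 10*50))) = -5229*(-4428 + √(2338 + 50*(46 + 2500 + 500))) = -5229*(-4428 + √(2338 + 50*3046)) = -5229*(-4428 + √(2338 + 152300)) = -5229*(-4428 + √154638) = -5229*(-4428 + 33*√142) = 23154012 - 172557*√142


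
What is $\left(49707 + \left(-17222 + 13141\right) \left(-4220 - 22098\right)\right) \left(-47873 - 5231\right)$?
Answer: $-5706208805360$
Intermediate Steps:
$\left(49707 + \left(-17222 + 13141\right) \left(-4220 - 22098\right)\right) \left(-47873 - 5231\right) = \left(49707 - -107403758\right) \left(-53104\right) = \left(49707 + 107403758\right) \left(-53104\right) = 107453465 \left(-53104\right) = -5706208805360$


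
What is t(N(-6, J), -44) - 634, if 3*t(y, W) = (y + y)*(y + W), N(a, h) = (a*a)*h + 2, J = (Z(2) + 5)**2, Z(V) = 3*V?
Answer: 12532974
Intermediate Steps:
J = 121 (J = (3*2 + 5)**2 = (6 + 5)**2 = 11**2 = 121)
N(a, h) = 2 + h*a**2 (N(a, h) = a**2*h + 2 = h*a**2 + 2 = 2 + h*a**2)
t(y, W) = 2*y*(W + y)/3 (t(y, W) = ((y + y)*(y + W))/3 = ((2*y)*(W + y))/3 = (2*y*(W + y))/3 = 2*y*(W + y)/3)
t(N(-6, J), -44) - 634 = 2*(2 + 121*(-6)**2)*(-44 + (2 + 121*(-6)**2))/3 - 634 = 2*(2 + 121*36)*(-44 + (2 + 121*36))/3 - 634 = 2*(2 + 4356)*(-44 + (2 + 4356))/3 - 634 = (2/3)*4358*(-44 + 4358) - 634 = (2/3)*4358*4314 - 634 = 12533608 - 634 = 12532974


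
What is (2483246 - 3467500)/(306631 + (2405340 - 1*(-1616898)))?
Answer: -984254/4328869 ≈ -0.22737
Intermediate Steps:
(2483246 - 3467500)/(306631 + (2405340 - 1*(-1616898))) = -984254/(306631 + (2405340 + 1616898)) = -984254/(306631 + 4022238) = -984254/4328869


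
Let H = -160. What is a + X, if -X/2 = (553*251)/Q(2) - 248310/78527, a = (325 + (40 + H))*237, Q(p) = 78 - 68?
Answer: 8178871394/392635 ≈ 20831.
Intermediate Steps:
Q(p) = 10
a = 48585 (a = (325 + (40 - 160))*237 = (325 - 120)*237 = 205*237 = 48585)
X = -10897300081/392635 (X = -2*((553*251)/10 - 248310/78527) = -2*(138803*(⅒) - 248310*1/78527) = -2*(138803/10 - 248310/78527) = -2*10897300081/785270 = -10897300081/392635 ≈ -27754.)
a + X = 48585 - 10897300081/392635 = 8178871394/392635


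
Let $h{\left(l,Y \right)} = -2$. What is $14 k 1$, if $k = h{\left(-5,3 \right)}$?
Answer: $-28$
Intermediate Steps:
$k = -2$
$14 k 1 = 14 \left(-2\right) 1 = \left(-28\right) 1 = -28$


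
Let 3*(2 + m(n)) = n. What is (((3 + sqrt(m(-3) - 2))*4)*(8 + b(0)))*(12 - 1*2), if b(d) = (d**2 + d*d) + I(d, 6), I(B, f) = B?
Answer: 960 + 320*I*sqrt(5) ≈ 960.0 + 715.54*I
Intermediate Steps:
m(n) = -2 + n/3
b(d) = d + 2*d**2 (b(d) = (d**2 + d*d) + d = (d**2 + d**2) + d = 2*d**2 + d = d + 2*d**2)
(((3 + sqrt(m(-3) - 2))*4)*(8 + b(0)))*(12 - 1*2) = (((3 + sqrt((-2 + (1/3)*(-3)) - 2))*4)*(8 + 0*(1 + 2*0)))*(12 - 1*2) = (((3 + sqrt((-2 - 1) - 2))*4)*(8 + 0*(1 + 0)))*(12 - 2) = (((3 + sqrt(-3 - 2))*4)*(8 + 0*1))*10 = (((3 + sqrt(-5))*4)*(8 + 0))*10 = (((3 + I*sqrt(5))*4)*8)*10 = ((12 + 4*I*sqrt(5))*8)*10 = (96 + 32*I*sqrt(5))*10 = 960 + 320*I*sqrt(5)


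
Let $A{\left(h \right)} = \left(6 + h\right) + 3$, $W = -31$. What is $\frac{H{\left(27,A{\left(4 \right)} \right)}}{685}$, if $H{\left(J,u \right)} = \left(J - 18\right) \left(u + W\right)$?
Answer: $- \frac{162}{685} \approx -0.2365$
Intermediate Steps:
$A{\left(h \right)} = 9 + h$
$H{\left(J,u \right)} = \left(-31 + u\right) \left(-18 + J\right)$ ($H{\left(J,u \right)} = \left(J - 18\right) \left(u - 31\right) = \left(-18 + J\right) \left(-31 + u\right) = \left(-31 + u\right) \left(-18 + J\right)$)
$\frac{H{\left(27,A{\left(4 \right)} \right)}}{685} = \frac{558 - 837 - 18 \left(9 + 4\right) + 27 \left(9 + 4\right)}{685} = \left(558 - 837 - 234 + 27 \cdot 13\right) \frac{1}{685} = \left(558 - 837 - 234 + 351\right) \frac{1}{685} = \left(-162\right) \frac{1}{685} = - \frac{162}{685}$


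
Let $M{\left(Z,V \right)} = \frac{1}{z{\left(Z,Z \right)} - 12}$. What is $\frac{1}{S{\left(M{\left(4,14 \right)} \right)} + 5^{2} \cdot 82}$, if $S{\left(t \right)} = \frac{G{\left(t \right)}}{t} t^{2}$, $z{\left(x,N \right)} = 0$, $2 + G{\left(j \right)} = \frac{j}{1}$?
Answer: $\frac{144}{295225} \approx 0.00048776$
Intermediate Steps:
$G{\left(j \right)} = -2 + j$ ($G{\left(j \right)} = -2 + \frac{j}{1} = -2 + j 1 = -2 + j$)
$M{\left(Z,V \right)} = - \frac{1}{12}$ ($M{\left(Z,V \right)} = \frac{1}{0 - 12} = \frac{1}{-12} = - \frac{1}{12}$)
$S{\left(t \right)} = t \left(-2 + t\right)$ ($S{\left(t \right)} = \frac{-2 + t}{t} t^{2} = t \left(-2 + t\right)$)
$\frac{1}{S{\left(M{\left(4,14 \right)} \right)} + 5^{2} \cdot 82} = \frac{1}{- \frac{-2 - \frac{1}{12}}{12} + 5^{2} \cdot 82} = \frac{1}{\left(- \frac{1}{12}\right) \left(- \frac{25}{12}\right) + 25 \cdot 82} = \frac{1}{\frac{25}{144} + 2050} = \frac{1}{\frac{295225}{144}} = \frac{144}{295225}$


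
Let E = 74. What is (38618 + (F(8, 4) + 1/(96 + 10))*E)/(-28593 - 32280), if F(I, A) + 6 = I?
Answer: -2054635/3226269 ≈ -0.63685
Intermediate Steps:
F(I, A) = -6 + I
(38618 + (F(8, 4) + 1/(96 + 10))*E)/(-28593 - 32280) = (38618 + ((-6 + 8) + 1/(96 + 10))*74)/(-28593 - 32280) = (38618 + (2 + 1/106)*74)/(-60873) = (38618 + (2 + 1/106)*74)*(-1/60873) = (38618 + (213/106)*74)*(-1/60873) = (38618 + 7881/53)*(-1/60873) = (2054635/53)*(-1/60873) = -2054635/3226269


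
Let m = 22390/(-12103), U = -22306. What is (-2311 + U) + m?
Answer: -297961941/12103 ≈ -24619.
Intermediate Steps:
m = -22390/12103 (m = 22390*(-1/12103) = -22390/12103 ≈ -1.8500)
(-2311 + U) + m = (-2311 - 22306) - 22390/12103 = -24617 - 22390/12103 = -297961941/12103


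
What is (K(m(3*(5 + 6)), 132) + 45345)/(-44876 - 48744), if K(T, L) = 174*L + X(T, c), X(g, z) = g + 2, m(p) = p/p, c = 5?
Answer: -17079/23405 ≈ -0.72972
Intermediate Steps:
m(p) = 1
X(g, z) = 2 + g
K(T, L) = 2 + T + 174*L (K(T, L) = 174*L + (2 + T) = 2 + T + 174*L)
(K(m(3*(5 + 6)), 132) + 45345)/(-44876 - 48744) = ((2 + 1 + 174*132) + 45345)/(-44876 - 48744) = ((2 + 1 + 22968) + 45345)/(-93620) = (22971 + 45345)*(-1/93620) = 68316*(-1/93620) = -17079/23405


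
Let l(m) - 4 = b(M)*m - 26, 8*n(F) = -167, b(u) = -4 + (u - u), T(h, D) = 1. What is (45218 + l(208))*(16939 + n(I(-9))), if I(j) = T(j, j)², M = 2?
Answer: 1501111395/2 ≈ 7.5056e+8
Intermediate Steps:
I(j) = 1 (I(j) = 1² = 1)
b(u) = -4 (b(u) = -4 + 0 = -4)
n(F) = -167/8 (n(F) = (⅛)*(-167) = -167/8)
l(m) = -22 - 4*m (l(m) = 4 + (-4*m - 26) = 4 + (-26 - 4*m) = -22 - 4*m)
(45218 + l(208))*(16939 + n(I(-9))) = (45218 + (-22 - 4*208))*(16939 - 167/8) = (45218 + (-22 - 832))*(135345/8) = (45218 - 854)*(135345/8) = 44364*(135345/8) = 1501111395/2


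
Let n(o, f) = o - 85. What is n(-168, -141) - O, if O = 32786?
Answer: -33039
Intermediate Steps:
n(o, f) = -85 + o
n(-168, -141) - O = (-85 - 168) - 1*32786 = -253 - 32786 = -33039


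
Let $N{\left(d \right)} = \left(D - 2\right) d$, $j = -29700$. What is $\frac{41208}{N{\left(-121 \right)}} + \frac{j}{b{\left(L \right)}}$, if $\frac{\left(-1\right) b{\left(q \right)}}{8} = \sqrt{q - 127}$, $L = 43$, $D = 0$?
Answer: $\frac{20604}{121} - \frac{2475 i \sqrt{21}}{28} \approx 170.28 - 405.07 i$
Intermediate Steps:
$b{\left(q \right)} = - 8 \sqrt{-127 + q}$ ($b{\left(q \right)} = - 8 \sqrt{q - 127} = - 8 \sqrt{-127 + q}$)
$N{\left(d \right)} = - 2 d$ ($N{\left(d \right)} = \left(0 - 2\right) d = - 2 d$)
$\frac{41208}{N{\left(-121 \right)}} + \frac{j}{b{\left(L \right)}} = \frac{41208}{\left(-2\right) \left(-121\right)} - \frac{29700}{\left(-8\right) \sqrt{-127 + 43}} = \frac{41208}{242} - \frac{29700}{\left(-8\right) \sqrt{-84}} = 41208 \cdot \frac{1}{242} - \frac{29700}{\left(-8\right) 2 i \sqrt{21}} = \frac{20604}{121} - \frac{29700}{\left(-16\right) i \sqrt{21}} = \frac{20604}{121} - 29700 \frac{i \sqrt{21}}{336} = \frac{20604}{121} - \frac{2475 i \sqrt{21}}{28}$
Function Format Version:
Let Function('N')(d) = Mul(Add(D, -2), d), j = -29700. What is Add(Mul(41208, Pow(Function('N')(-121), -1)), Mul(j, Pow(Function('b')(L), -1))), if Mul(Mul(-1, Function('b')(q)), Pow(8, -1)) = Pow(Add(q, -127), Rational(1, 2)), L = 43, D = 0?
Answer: Add(Rational(20604, 121), Mul(Rational(-2475, 28), I, Pow(21, Rational(1, 2)))) ≈ Add(170.28, Mul(-405.07, I))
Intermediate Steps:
Function('b')(q) = Mul(-8, Pow(Add(-127, q), Rational(1, 2))) (Function('b')(q) = Mul(-8, Pow(Add(q, -127), Rational(1, 2))) = Mul(-8, Pow(Add(-127, q), Rational(1, 2))))
Function('N')(d) = Mul(-2, d) (Function('N')(d) = Mul(Add(0, -2), d) = Mul(-2, d))
Add(Mul(41208, Pow(Function('N')(-121), -1)), Mul(j, Pow(Function('b')(L), -1))) = Add(Mul(41208, Pow(Mul(-2, -121), -1)), Mul(-29700, Pow(Mul(-8, Pow(Add(-127, 43), Rational(1, 2))), -1))) = Add(Mul(41208, Pow(242, -1)), Mul(-29700, Pow(Mul(-8, Pow(-84, Rational(1, 2))), -1))) = Add(Mul(41208, Rational(1, 242)), Mul(-29700, Pow(Mul(-8, Mul(2, I, Pow(21, Rational(1, 2)))), -1))) = Add(Rational(20604, 121), Mul(-29700, Pow(Mul(-16, I, Pow(21, Rational(1, 2))), -1))) = Add(Rational(20604, 121), Mul(-29700, Mul(Rational(1, 336), I, Pow(21, Rational(1, 2))))) = Add(Rational(20604, 121), Mul(Rational(-2475, 28), I, Pow(21, Rational(1, 2))))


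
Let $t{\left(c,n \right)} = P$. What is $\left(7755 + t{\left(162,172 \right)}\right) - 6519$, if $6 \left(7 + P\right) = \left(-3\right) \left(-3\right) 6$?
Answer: $1238$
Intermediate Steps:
$P = 2$ ($P = -7 + \frac{\left(-3\right) \left(-3\right) 6}{6} = -7 + \frac{9 \cdot 6}{6} = -7 + \frac{1}{6} \cdot 54 = -7 + 9 = 2$)
$t{\left(c,n \right)} = 2$
$\left(7755 + t{\left(162,172 \right)}\right) - 6519 = \left(7755 + 2\right) - 6519 = 7757 - 6519 = 1238$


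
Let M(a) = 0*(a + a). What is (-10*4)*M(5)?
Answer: 0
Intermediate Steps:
M(a) = 0 (M(a) = 0*(2*a) = 0)
(-10*4)*M(5) = -10*4*0 = -40*0 = 0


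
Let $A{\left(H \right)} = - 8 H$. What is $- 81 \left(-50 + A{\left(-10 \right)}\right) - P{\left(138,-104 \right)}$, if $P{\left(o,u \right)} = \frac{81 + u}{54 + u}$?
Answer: $- \frac{121523}{50} \approx -2430.5$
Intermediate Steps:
$P{\left(o,u \right)} = \frac{81 + u}{54 + u}$
$- 81 \left(-50 + A{\left(-10 \right)}\right) - P{\left(138,-104 \right)} = - 81 \left(-50 - -80\right) - \frac{81 - 104}{54 - 104} = - 81 \left(-50 + 80\right) - \frac{1}{-50} \left(-23\right) = \left(-81\right) 30 - \left(- \frac{1}{50}\right) \left(-23\right) = -2430 - \frac{23}{50} = - \frac{121523}{50}$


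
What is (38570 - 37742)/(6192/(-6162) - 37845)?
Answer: -283452/12955949 ≈ -0.021878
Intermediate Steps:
(38570 - 37742)/(6192/(-6162) - 37845) = 828/(6192*(-1/6162) - 37845) = 828/(-1032/1027 - 37845) = 828/(-38867847/1027) = 828*(-1027/38867847) = -283452/12955949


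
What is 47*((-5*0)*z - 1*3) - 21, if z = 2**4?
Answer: -162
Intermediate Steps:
z = 16
47*((-5*0)*z - 1*3) - 21 = 47*(-5*0*16 - 1*3) - 21 = 47*(0*16 - 3) - 21 = 47*(0 - 3) - 21 = 47*(-3) - 21 = -141 - 21 = -162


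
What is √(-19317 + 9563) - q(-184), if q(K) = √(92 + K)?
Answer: I*(√9754 - 2*√23) ≈ 89.171*I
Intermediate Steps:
√(-19317 + 9563) - q(-184) = √(-19317 + 9563) - √(92 - 184) = √(-9754) - √(-92) = I*√9754 - 2*I*√23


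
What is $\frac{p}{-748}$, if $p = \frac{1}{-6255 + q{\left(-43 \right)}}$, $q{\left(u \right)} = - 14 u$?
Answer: $\frac{1}{4228444} \approx 2.3649 \cdot 10^{-7}$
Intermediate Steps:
$p = - \frac{1}{5653}$ ($p = \frac{1}{-6255 - -602} = \frac{1}{-6255 + 602} = \frac{1}{-5653} = - \frac{1}{5653} \approx -0.0001769$)
$\frac{p}{-748} = - \frac{1}{5653 \left(-748\right)} = \left(- \frac{1}{5653}\right) \left(- \frac{1}{748}\right) = \frac{1}{4228444}$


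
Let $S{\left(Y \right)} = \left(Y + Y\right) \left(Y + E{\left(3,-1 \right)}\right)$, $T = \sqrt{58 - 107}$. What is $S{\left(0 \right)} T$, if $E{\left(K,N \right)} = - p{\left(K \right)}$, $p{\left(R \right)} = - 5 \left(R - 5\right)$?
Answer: $0$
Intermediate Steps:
$p{\left(R \right)} = 25 - 5 R$ ($p{\left(R \right)} = - 5 \left(-5 + R\right) = 25 - 5 R$)
$E{\left(K,N \right)} = -25 + 5 K$ ($E{\left(K,N \right)} = - (25 - 5 K) = -25 + 5 K$)
$T = 7 i$ ($T = \sqrt{-49} = 7 i \approx 7.0 i$)
$S{\left(Y \right)} = 2 Y \left(-10 + Y\right)$ ($S{\left(Y \right)} = \left(Y + Y\right) \left(Y + \left(-25 + 5 \cdot 3\right)\right) = 2 Y \left(Y + \left(-25 + 15\right)\right) = 2 Y \left(Y - 10\right) = 2 Y \left(-10 + Y\right)$)
$S{\left(0 \right)} T = 2 \cdot 0 \left(-10 + 0\right) 7 i = 2 \cdot 0 \left(-10\right) 7 i = 0 \cdot 7 i = 0$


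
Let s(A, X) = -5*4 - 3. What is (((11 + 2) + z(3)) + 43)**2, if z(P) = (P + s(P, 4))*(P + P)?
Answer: 4096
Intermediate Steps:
s(A, X) = -23 (s(A, X) = -20 - 3 = -23)
z(P) = 2*P*(-23 + P) (z(P) = (P - 23)*(P + P) = (-23 + P)*(2*P) = 2*P*(-23 + P))
(((11 + 2) + z(3)) + 43)**2 = (((11 + 2) + 2*3*(-23 + 3)) + 43)**2 = ((13 + 2*3*(-20)) + 43)**2 = ((13 - 120) + 43)**2 = (-107 + 43)**2 = (-64)**2 = 4096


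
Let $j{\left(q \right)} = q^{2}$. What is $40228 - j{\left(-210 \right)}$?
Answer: $-3872$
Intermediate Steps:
$40228 - j{\left(-210 \right)} = 40228 - \left(-210\right)^{2} = 40228 - 44100 = -3872$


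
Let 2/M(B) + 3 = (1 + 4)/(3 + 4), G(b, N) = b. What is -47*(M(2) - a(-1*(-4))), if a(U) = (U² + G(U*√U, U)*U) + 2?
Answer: 19129/8 ≈ 2391.1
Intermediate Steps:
M(B) = -7/8 (M(B) = 2/(-3 + (1 + 4)/(3 + 4)) = 2/(-3 + 5/7) = 2/(-16/7) = 2*(-7/16) = -7/8)
a(U) = 2 + U² + U^(5/2) (a(U) = (U² + (U*√U)*U) + 2 = (U² + U^(3/2)*U) + 2 = (U² + U^(5/2)) + 2 = 2 + U² + U^(5/2))
-47*(M(2) - a(-1*(-4))) = -47*(-7/8 - (2 + (-1*(-4))² + (-1*(-4))^(5/2))) = -47*(-7/8 - (2 + 4² + 4^(5/2))) = -47*(-7/8 - (2 + 16 + 32)) = -47*(-7/8 - 1*50) = -47*(-7/8 - 50) = -47*(-407/8) = 19129/8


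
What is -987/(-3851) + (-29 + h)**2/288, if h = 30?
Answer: 288107/1109088 ≈ 0.25977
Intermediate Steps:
-987/(-3851) + (-29 + h)**2/288 = -987/(-3851) + (-29 + 30)**2/288 = -987*(-1/3851) + 1**2*(1/288) = 987/3851 + 1*(1/288) = 987/3851 + 1/288 = 288107/1109088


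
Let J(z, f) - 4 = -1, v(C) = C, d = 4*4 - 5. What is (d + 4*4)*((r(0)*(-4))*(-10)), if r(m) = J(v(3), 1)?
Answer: 3240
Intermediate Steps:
d = 11 (d = 16 - 5 = 11)
J(z, f) = 3 (J(z, f) = 4 - 1 = 3)
r(m) = 3
(d + 4*4)*((r(0)*(-4))*(-10)) = (11 + 4*4)*((3*(-4))*(-10)) = (11 + 16)*(-12*(-10)) = 27*120 = 3240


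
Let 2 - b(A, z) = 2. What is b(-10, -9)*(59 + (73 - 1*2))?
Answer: 0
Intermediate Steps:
b(A, z) = 0 (b(A, z) = 2 - 1*2 = 2 - 2 = 0)
b(-10, -9)*(59 + (73 - 1*2)) = 0*(59 + (73 - 1*2)) = 0*(59 + (73 - 2)) = 0*(59 + 71) = 0*130 = 0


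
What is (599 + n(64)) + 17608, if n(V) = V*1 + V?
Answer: 18335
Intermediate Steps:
n(V) = 2*V (n(V) = V + V = 2*V)
(599 + n(64)) + 17608 = (599 + 2*64) + 17608 = (599 + 128) + 17608 = 727 + 17608 = 18335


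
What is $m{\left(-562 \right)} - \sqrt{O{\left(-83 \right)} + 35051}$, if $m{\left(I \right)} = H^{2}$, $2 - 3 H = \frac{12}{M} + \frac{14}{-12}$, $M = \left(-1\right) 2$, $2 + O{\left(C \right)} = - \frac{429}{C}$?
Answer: $\frac{3025}{324} - \frac{2 \sqrt{60372042}}{83} \approx -177.89$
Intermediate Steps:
$O{\left(C \right)} = -2 - \frac{429}{C}$
$M = -2$
$H = \frac{55}{18}$ ($H = \frac{2}{3} - \frac{\frac{12}{-2} + \frac{14}{-12}}{3} = \frac{2}{3} - \frac{12 \left(- \frac{1}{2}\right) + 14 \left(- \frac{1}{12}\right)}{3} = \frac{2}{3} - \frac{-6 - \frac{7}{6}}{3} = \frac{2}{3} - - \frac{43}{18} = \frac{2}{3} + \frac{43}{18} = \frac{55}{18} \approx 3.0556$)
$m{\left(I \right)} = \frac{3025}{324}$ ($m{\left(I \right)} = \left(\frac{55}{18}\right)^{2} = \frac{3025}{324}$)
$m{\left(-562 \right)} - \sqrt{O{\left(-83 \right)} + 35051} = \frac{3025}{324} - \sqrt{\left(-2 - \frac{429}{-83}\right) + 35051} = \frac{3025}{324} - \sqrt{\left(-2 - - \frac{429}{83}\right) + 35051} = \frac{3025}{324} - \sqrt{\left(-2 + \frac{429}{83}\right) + 35051} = \frac{3025}{324} - \sqrt{\frac{263}{83} + 35051} = \frac{3025}{324} - \sqrt{\frac{2909496}{83}} = \frac{3025}{324} - \frac{2 \sqrt{60372042}}{83}$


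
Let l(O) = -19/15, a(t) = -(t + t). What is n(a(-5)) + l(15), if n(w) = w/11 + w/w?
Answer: 106/165 ≈ 0.64242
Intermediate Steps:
a(t) = -2*t
l(O) = -19/15 (l(O) = -19*1/15 = -19/15)
n(w) = 1 + w/11 (n(w) = w*(1/11) + 1 = w/11 + 1 = 1 + w/11)
n(a(-5)) + l(15) = (1 + (-2*(-5))/11) - 19/15 = (1 + (1/11)*10) - 19/15 = (1 + 10/11) - 19/15 = 21/11 - 19/15 = 106/165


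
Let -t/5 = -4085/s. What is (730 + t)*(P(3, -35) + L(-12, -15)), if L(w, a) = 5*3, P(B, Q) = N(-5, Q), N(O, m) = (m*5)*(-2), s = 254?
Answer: 75133425/254 ≈ 2.9580e+5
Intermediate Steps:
t = 20425/254 (t = -(-20425)/254 = -5*(-4085/254) = 20425/254 ≈ 80.413)
N(O, m) = -10*m (N(O, m) = (5*m)*(-2) = -10*m)
P(B, Q) = -10*Q
L(w, a) = 15
(730 + t)*(P(3, -35) + L(-12, -15)) = (730 + 20425/254)*(-10*(-35) + 15) = 205845*(350 + 15)/254 = (205845/254)*365 = 75133425/254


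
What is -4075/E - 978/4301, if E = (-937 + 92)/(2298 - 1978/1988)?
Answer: 8003251539937/722507786 ≈ 11077.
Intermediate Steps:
E = -839930/2283223 (E = -845/(2298 - 1978*1/1988) = -845/(2298 - 989/994) = -845/2283223/994 = -845*994/2283223 = -839930/2283223 ≈ -0.36787)
-4075/E - 978/4301 = -4075/(-839930/2283223) - 978/4301 = -4075*(-2283223/839930) - 978*1/4301 = 1860826745/167986 - 978/4301 = 8003251539937/722507786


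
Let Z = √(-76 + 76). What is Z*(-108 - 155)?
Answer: 0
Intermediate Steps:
Z = 0 (Z = √0 = 0)
Z*(-108 - 155) = 0*(-108 - 155) = 0*(-263) = 0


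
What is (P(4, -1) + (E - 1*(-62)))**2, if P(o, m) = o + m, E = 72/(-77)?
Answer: 24334489/5929 ≈ 4104.3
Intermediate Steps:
E = -72/77 (E = 72*(-1/77) = -72/77 ≈ -0.93507)
P(o, m) = m + o
(P(4, -1) + (E - 1*(-62)))**2 = ((-1 + 4) + (-72/77 - 1*(-62)))**2 = (3 + (-72/77 + 62))**2 = (3 + 4702/77)**2 = (4933/77)**2 = 24334489/5929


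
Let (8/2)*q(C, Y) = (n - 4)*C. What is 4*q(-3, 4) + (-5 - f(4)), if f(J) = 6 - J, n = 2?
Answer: -1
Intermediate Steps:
q(C, Y) = -C/2 (q(C, Y) = ((2 - 4)*C)/4 = (-2*C)/4 = -C/2)
4*q(-3, 4) + (-5 - f(4)) = 4*(-½*(-3)) + (-5 - (6 - 1*4)) = 4*(3/2) + (-5 - (6 - 4)) = 6 + (-5 - 1*2) = 6 + (-5 - 2) = 6 - 7 = -1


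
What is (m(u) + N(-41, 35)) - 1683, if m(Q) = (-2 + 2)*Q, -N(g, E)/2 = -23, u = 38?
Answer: -1637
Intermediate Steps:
N(g, E) = 46 (N(g, E) = -2*(-23) = 46)
m(Q) = 0 (m(Q) = 0*Q = 0)
(m(u) + N(-41, 35)) - 1683 = (0 + 46) - 1683 = 46 - 1683 = -1637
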